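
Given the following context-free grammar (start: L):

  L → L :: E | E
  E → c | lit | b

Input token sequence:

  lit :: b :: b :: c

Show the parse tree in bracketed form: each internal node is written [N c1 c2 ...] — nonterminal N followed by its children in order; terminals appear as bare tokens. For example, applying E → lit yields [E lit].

L
L :: E
L :: E :: E
L :: E :: E :: E
E :: E :: E :: E
lit :: E :: E :: E
lit :: b :: E :: E
lit :: b :: b :: E
lit :: b :: b :: c

[L [L [L [L [E lit]] :: [E b]] :: [E b]] :: [E c]]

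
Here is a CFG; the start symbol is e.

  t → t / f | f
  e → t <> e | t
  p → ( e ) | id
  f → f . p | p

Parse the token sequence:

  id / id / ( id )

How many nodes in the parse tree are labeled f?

[e [t [t [t [f [p id]]] / [f [p id]]] / [f [p ( [e [t [f [p id]]]] )]]]]

4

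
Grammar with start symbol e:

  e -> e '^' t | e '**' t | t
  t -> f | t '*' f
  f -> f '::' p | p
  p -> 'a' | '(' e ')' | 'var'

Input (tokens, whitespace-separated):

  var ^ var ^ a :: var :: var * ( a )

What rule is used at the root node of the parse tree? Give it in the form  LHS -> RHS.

[e [e [e [t [f [p var]]]] ^ [t [f [p var]]]] ^ [t [t [f [f [f [p a]] :: [p var]] :: [p var]]] * [f [p ( [e [t [f [p a]]]] )]]]]

e -> e '^' t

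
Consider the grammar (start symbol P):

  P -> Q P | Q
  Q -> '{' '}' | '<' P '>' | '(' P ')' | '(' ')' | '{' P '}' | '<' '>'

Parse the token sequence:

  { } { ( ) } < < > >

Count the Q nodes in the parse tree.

5

[P [Q { }] [P [Q { [P [Q ( )]] }] [P [Q < [P [Q < >]] >]]]]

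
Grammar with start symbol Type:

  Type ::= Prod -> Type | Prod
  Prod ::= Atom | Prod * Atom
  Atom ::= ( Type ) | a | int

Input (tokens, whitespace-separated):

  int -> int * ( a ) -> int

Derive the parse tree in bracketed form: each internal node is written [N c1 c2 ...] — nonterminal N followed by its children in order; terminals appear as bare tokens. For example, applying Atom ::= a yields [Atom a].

[Type [Prod [Atom int]] -> [Type [Prod [Prod [Atom int]] * [Atom ( [Type [Prod [Atom a]]] )]] -> [Type [Prod [Atom int]]]]]

Type
Prod -> Type
Atom -> Type
int -> Type
int -> Prod -> Type
int -> Prod * Atom -> Type
int -> Atom * Atom -> Type
int -> int * Atom -> Type
int -> int * ( Type ) -> Type
int -> int * ( Prod ) -> Type
int -> int * ( Atom ) -> Type
int -> int * ( a ) -> Type
int -> int * ( a ) -> Prod
int -> int * ( a ) -> Atom
int -> int * ( a ) -> int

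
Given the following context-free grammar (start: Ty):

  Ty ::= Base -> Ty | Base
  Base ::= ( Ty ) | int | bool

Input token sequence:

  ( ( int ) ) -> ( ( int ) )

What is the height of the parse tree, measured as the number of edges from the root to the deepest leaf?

7

[Ty [Base ( [Ty [Base ( [Ty [Base int]] )]] )] -> [Ty [Base ( [Ty [Base ( [Ty [Base int]] )]] )]]]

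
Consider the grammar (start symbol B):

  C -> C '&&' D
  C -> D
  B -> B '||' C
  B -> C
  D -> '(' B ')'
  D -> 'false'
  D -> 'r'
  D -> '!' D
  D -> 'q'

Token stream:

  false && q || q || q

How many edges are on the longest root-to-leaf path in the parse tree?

6

[B [B [B [C [C [D false]] && [D q]]] || [C [D q]]] || [C [D q]]]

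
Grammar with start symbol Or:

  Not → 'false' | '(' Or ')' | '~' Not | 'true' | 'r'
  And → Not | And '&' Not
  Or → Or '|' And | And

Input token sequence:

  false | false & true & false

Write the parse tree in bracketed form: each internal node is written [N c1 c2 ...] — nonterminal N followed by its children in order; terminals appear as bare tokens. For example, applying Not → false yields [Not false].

Or
Or | And
And | And
Not | And
false | And
false | And & Not
false | And & Not & Not
false | Not & Not & Not
false | false & Not & Not
false | false & true & Not
false | false & true & false

[Or [Or [And [Not false]]] | [And [And [And [Not false]] & [Not true]] & [Not false]]]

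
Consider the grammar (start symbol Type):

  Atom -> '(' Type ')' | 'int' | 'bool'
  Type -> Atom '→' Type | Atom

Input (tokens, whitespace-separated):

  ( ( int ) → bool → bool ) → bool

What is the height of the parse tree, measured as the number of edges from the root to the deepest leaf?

[Type [Atom ( [Type [Atom ( [Type [Atom int]] )] → [Type [Atom bool] → [Type [Atom bool]]]] )] → [Type [Atom bool]]]

6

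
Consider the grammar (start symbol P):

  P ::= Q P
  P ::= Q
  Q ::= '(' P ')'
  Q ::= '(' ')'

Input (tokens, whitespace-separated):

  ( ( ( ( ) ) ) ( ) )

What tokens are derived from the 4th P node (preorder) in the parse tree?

[P [Q ( [P [Q ( [P [Q ( [P [Q ( )]] )]] )] [P [Q ( )]]] )]]

( )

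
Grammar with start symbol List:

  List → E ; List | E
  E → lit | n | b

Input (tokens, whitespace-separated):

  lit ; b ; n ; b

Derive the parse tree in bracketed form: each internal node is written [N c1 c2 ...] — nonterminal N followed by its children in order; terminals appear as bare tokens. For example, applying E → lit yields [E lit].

[List [E lit] ; [List [E b] ; [List [E n] ; [List [E b]]]]]

List
E ; List
lit ; List
lit ; E ; List
lit ; b ; List
lit ; b ; E ; List
lit ; b ; n ; List
lit ; b ; n ; E
lit ; b ; n ; b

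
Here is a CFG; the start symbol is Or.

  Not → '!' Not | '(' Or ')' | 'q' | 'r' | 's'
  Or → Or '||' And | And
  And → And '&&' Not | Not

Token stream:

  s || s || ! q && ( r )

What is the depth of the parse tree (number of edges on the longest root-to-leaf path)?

6

[Or [Or [Or [And [Not s]]] || [And [Not s]]] || [And [And [Not ! [Not q]]] && [Not ( [Or [And [Not r]]] )]]]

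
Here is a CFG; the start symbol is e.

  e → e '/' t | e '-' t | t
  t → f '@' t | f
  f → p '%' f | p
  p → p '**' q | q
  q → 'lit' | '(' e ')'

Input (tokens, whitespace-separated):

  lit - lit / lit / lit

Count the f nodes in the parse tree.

4

[e [e [e [e [t [f [p [q lit]]]]] - [t [f [p [q lit]]]]] / [t [f [p [q lit]]]]] / [t [f [p [q lit]]]]]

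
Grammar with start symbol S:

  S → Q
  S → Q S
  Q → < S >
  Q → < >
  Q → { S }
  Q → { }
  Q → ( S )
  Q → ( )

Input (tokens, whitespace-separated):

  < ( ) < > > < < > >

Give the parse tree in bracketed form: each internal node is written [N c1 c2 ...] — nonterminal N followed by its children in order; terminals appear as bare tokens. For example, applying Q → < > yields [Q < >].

[S [Q < [S [Q ( )] [S [Q < >]]] >] [S [Q < [S [Q < >]] >]]]

S
Q S
< S > S
< Q S > S
< ( ) S > S
< ( ) Q > S
< ( ) < > > S
< ( ) < > > Q
< ( ) < > > < S >
< ( ) < > > < Q >
< ( ) < > > < < > >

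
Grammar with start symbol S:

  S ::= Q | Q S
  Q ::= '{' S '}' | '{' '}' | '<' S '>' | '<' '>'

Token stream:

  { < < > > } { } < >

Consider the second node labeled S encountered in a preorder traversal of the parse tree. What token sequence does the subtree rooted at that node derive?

[S [Q { [S [Q < [S [Q < >]] >]] }] [S [Q { }] [S [Q < >]]]]

< < > >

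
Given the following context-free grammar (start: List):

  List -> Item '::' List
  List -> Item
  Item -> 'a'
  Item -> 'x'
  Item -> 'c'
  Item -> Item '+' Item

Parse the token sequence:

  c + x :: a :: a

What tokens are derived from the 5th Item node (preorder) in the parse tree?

a

[List [Item [Item c] + [Item x]] :: [List [Item a] :: [List [Item a]]]]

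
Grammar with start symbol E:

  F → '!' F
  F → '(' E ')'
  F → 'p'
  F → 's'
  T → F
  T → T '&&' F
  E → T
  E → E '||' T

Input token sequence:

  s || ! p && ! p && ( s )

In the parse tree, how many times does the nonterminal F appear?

7

[E [E [T [F s]]] || [T [T [T [F ! [F p]]] && [F ! [F p]]] && [F ( [E [T [F s]]] )]]]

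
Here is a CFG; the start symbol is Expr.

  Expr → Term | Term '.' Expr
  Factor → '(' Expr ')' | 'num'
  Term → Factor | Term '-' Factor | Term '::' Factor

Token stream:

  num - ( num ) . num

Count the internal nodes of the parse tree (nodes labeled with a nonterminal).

[Expr [Term [Term [Factor num]] - [Factor ( [Expr [Term [Factor num]]] )]] . [Expr [Term [Factor num]]]]

11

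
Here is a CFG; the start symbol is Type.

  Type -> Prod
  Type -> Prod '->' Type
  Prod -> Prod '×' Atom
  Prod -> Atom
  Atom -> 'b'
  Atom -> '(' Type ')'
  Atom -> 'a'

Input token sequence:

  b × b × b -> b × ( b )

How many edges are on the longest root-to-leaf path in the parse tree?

[Type [Prod [Prod [Prod [Atom b]] × [Atom b]] × [Atom b]] -> [Type [Prod [Prod [Atom b]] × [Atom ( [Type [Prod [Atom b]]] )]]]]

7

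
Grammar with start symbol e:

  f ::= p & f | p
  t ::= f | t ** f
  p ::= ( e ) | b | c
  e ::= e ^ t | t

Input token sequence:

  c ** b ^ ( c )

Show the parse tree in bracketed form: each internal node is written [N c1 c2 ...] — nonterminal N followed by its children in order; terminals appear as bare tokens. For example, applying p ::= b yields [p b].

e
e ^ t
t ^ t
t ** f ^ t
f ** f ^ t
p ** f ^ t
c ** f ^ t
c ** p ^ t
c ** b ^ t
c ** b ^ f
c ** b ^ p
c ** b ^ ( e )
c ** b ^ ( t )
c ** b ^ ( f )
c ** b ^ ( p )
c ** b ^ ( c )

[e [e [t [t [f [p c]]] ** [f [p b]]]] ^ [t [f [p ( [e [t [f [p c]]]] )]]]]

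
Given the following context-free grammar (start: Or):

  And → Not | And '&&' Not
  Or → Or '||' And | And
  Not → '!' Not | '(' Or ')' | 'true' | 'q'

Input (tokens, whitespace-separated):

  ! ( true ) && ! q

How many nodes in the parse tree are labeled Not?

[Or [And [And [Not ! [Not ( [Or [And [Not true]]] )]]] && [Not ! [Not q]]]]

5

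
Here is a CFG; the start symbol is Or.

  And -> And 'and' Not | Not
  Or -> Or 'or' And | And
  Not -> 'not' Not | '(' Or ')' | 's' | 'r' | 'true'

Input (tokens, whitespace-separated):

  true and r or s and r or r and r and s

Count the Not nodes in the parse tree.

[Or [Or [Or [And [And [Not true]] and [Not r]]] or [And [And [Not s]] and [Not r]]] or [And [And [And [Not r]] and [Not r]] and [Not s]]]

7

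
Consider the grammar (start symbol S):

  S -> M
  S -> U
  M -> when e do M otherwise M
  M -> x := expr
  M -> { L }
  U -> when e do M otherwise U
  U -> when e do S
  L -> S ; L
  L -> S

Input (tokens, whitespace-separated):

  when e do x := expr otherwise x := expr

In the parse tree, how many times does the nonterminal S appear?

[S [M when e do [M x := expr] otherwise [M x := expr]]]

1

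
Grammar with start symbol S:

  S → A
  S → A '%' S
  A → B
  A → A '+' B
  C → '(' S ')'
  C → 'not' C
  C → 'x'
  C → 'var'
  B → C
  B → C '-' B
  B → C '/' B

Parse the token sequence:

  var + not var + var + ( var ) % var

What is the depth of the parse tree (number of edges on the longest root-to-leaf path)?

[S [A [A [A [A [B [C var]]] + [B [C not [C var]]]] + [B [C var]]] + [B [C ( [S [A [B [C var]]]] )]]] % [S [A [B [C var]]]]]

8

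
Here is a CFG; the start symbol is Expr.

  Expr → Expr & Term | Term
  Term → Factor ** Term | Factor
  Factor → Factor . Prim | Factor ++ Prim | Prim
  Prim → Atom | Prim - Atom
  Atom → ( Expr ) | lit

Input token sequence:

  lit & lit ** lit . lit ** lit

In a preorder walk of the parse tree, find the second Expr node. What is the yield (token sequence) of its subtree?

[Expr [Expr [Term [Factor [Prim [Atom lit]]]]] & [Term [Factor [Prim [Atom lit]]] ** [Term [Factor [Factor [Prim [Atom lit]]] . [Prim [Atom lit]]] ** [Term [Factor [Prim [Atom lit]]]]]]]

lit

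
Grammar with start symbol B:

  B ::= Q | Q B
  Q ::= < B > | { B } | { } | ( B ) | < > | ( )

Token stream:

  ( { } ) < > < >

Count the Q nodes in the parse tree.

4

[B [Q ( [B [Q { }]] )] [B [Q < >] [B [Q < >]]]]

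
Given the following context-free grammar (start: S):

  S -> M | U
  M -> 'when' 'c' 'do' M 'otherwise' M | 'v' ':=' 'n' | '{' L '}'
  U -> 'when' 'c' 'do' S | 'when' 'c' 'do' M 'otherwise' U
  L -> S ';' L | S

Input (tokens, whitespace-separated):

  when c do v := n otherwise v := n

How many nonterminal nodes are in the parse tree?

4

[S [M when c do [M v := n] otherwise [M v := n]]]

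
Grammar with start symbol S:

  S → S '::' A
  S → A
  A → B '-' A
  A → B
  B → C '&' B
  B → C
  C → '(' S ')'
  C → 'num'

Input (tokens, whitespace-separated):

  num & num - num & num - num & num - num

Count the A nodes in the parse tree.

[S [A [B [C num] & [B [C num]]] - [A [B [C num] & [B [C num]]] - [A [B [C num] & [B [C num]]] - [A [B [C num]]]]]]]

4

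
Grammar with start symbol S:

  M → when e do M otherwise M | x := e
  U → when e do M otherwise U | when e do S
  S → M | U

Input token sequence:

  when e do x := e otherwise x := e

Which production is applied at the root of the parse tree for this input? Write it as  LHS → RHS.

[S [M when e do [M x := e] otherwise [M x := e]]]

S → M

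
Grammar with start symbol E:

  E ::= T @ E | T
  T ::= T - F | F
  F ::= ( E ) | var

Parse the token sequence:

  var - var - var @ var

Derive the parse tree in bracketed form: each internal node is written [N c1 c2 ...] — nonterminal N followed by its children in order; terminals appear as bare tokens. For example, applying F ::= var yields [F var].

E
T @ E
T - F @ E
T - F - F @ E
F - F - F @ E
var - F - F @ E
var - var - F @ E
var - var - var @ E
var - var - var @ T
var - var - var @ F
var - var - var @ var

[E [T [T [T [F var]] - [F var]] - [F var]] @ [E [T [F var]]]]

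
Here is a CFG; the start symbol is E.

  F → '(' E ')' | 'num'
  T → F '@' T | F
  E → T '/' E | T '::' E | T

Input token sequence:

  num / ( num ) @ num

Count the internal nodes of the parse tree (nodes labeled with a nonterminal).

11

[E [T [F num]] / [E [T [F ( [E [T [F num]]] )] @ [T [F num]]]]]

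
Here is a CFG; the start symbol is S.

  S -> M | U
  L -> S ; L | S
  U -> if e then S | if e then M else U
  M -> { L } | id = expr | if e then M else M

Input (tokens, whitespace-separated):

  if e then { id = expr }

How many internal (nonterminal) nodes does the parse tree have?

[S [U if e then [S [M { [L [S [M id = expr]]] }]]]]

7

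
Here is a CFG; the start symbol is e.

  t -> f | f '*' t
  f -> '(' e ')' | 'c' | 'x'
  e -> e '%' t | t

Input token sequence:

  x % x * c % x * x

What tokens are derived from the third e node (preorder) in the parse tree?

x

[e [e [e [t [f x]]] % [t [f x] * [t [f c]]]] % [t [f x] * [t [f x]]]]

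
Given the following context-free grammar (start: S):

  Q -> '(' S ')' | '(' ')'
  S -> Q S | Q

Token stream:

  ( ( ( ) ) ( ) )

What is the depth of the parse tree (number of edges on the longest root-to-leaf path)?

6

[S [Q ( [S [Q ( [S [Q ( )]] )] [S [Q ( )]]] )]]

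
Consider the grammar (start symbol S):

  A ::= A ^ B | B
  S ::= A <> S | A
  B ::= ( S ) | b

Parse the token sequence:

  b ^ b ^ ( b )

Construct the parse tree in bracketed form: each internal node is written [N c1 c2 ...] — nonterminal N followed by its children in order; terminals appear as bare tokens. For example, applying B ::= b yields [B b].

S
A
A ^ B
A ^ B ^ B
B ^ B ^ B
b ^ B ^ B
b ^ b ^ B
b ^ b ^ ( S )
b ^ b ^ ( A )
b ^ b ^ ( B )
b ^ b ^ ( b )

[S [A [A [A [B b]] ^ [B b]] ^ [B ( [S [A [B b]]] )]]]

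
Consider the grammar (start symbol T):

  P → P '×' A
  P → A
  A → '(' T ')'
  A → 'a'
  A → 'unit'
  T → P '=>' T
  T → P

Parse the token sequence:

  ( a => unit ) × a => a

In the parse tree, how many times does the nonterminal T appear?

[T [P [P [A ( [T [P [A a]] => [T [P [A unit]]]] )]] × [A a]] => [T [P [A a]]]]

4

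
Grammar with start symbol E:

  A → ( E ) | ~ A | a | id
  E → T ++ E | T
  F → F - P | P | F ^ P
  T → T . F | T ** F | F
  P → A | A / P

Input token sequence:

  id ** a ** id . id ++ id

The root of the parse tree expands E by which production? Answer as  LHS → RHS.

[E [T [T [T [T [F [P [A id]]]] ** [F [P [A a]]]] ** [F [P [A id]]]] . [F [P [A id]]]] ++ [E [T [F [P [A id]]]]]]

E → T ++ E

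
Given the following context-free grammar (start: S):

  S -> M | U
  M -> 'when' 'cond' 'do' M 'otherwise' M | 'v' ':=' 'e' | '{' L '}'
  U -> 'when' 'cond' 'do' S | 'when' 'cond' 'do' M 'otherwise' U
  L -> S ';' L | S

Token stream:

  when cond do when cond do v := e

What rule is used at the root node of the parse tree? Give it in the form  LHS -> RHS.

[S [U when cond do [S [U when cond do [S [M v := e]]]]]]

S -> U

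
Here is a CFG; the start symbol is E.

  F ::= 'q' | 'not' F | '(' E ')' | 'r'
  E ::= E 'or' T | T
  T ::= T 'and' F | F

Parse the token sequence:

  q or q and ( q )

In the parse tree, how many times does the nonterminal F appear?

[E [E [T [F q]]] or [T [T [F q]] and [F ( [E [T [F q]]] )]]]

4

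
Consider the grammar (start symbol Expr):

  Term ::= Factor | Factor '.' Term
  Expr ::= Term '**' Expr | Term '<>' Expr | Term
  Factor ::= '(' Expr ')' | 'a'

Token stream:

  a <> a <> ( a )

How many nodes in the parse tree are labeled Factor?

[Expr [Term [Factor a]] <> [Expr [Term [Factor a]] <> [Expr [Term [Factor ( [Expr [Term [Factor a]]] )]]]]]

4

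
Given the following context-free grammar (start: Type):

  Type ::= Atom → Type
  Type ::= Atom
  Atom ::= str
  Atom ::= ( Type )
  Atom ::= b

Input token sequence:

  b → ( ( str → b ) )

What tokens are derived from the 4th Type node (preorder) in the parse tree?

str → b

[Type [Atom b] → [Type [Atom ( [Type [Atom ( [Type [Atom str] → [Type [Atom b]]] )]] )]]]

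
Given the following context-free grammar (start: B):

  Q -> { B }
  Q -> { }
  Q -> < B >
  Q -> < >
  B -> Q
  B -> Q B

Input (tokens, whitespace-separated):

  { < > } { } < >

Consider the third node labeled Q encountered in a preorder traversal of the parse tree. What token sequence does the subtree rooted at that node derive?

{ }

[B [Q { [B [Q < >]] }] [B [Q { }] [B [Q < >]]]]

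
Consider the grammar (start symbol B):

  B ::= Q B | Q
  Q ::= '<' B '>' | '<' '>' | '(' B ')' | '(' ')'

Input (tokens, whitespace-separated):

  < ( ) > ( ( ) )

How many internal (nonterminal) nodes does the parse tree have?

[B [Q < [B [Q ( )]] >] [B [Q ( [B [Q ( )]] )]]]

8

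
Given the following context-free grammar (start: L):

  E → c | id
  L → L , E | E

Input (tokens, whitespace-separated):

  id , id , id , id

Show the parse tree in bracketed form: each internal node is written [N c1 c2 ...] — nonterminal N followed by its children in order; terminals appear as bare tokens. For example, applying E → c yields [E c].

L
L , E
L , E , E
L , E , E , E
E , E , E , E
id , E , E , E
id , id , E , E
id , id , id , E
id , id , id , id

[L [L [L [L [E id]] , [E id]] , [E id]] , [E id]]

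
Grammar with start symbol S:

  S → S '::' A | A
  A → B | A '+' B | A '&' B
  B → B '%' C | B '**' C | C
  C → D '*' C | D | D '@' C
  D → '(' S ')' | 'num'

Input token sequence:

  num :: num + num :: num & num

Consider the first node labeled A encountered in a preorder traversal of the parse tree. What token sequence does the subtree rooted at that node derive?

[S [S [S [A [B [C [D num]]]]] :: [A [A [B [C [D num]]]] + [B [C [D num]]]]] :: [A [A [B [C [D num]]]] & [B [C [D num]]]]]

num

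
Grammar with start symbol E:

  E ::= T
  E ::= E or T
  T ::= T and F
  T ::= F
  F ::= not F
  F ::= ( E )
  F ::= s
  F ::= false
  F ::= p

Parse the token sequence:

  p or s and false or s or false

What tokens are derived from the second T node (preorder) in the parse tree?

[E [E [E [E [T [F p]]] or [T [T [F s]] and [F false]]] or [T [F s]]] or [T [F false]]]

s and false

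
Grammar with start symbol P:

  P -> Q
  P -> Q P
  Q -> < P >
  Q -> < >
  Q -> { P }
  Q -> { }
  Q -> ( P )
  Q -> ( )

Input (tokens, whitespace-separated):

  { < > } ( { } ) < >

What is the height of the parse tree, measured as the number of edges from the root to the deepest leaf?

5

[P [Q { [P [Q < >]] }] [P [Q ( [P [Q { }]] )] [P [Q < >]]]]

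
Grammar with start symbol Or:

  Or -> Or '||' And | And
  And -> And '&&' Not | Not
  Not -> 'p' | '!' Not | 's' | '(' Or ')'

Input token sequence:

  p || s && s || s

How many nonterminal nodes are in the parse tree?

11

[Or [Or [Or [And [Not p]]] || [And [And [Not s]] && [Not s]]] || [And [Not s]]]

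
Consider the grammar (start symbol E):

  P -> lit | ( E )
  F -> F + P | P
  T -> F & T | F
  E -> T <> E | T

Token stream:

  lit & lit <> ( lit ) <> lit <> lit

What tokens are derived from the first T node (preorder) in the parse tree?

lit & lit

[E [T [F [P lit]] & [T [F [P lit]]]] <> [E [T [F [P ( [E [T [F [P lit]]]] )]]] <> [E [T [F [P lit]]] <> [E [T [F [P lit]]]]]]]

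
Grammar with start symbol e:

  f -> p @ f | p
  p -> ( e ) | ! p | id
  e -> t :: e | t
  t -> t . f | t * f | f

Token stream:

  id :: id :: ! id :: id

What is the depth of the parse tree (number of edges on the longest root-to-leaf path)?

7

[e [t [f [p id]]] :: [e [t [f [p id]]] :: [e [t [f [p ! [p id]]]] :: [e [t [f [p id]]]]]]]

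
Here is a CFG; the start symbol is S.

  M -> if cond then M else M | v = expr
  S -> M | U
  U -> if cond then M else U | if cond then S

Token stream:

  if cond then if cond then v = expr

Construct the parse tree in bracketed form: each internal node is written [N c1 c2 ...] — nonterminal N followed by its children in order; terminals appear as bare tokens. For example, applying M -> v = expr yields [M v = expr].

[S [U if cond then [S [U if cond then [S [M v = expr]]]]]]

S
U
if cond then S
if cond then U
if cond then if cond then S
if cond then if cond then M
if cond then if cond then v = expr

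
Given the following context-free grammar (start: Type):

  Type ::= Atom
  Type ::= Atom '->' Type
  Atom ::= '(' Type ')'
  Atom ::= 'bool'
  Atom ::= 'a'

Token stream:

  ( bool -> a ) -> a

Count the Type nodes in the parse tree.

[Type [Atom ( [Type [Atom bool] -> [Type [Atom a]]] )] -> [Type [Atom a]]]

4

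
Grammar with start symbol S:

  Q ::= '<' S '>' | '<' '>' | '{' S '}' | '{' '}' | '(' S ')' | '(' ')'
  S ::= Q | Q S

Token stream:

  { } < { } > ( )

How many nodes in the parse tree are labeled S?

4

[S [Q { }] [S [Q < [S [Q { }]] >] [S [Q ( )]]]]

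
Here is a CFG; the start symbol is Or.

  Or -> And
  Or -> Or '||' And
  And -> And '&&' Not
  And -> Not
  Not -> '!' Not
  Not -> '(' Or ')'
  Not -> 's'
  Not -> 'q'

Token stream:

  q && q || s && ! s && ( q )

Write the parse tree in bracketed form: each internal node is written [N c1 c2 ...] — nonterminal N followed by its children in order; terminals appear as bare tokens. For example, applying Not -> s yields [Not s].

[Or [Or [And [And [Not q]] && [Not q]]] || [And [And [And [Not s]] && [Not ! [Not s]]] && [Not ( [Or [And [Not q]]] )]]]

Or
Or || And
And || And
And && Not || And
Not && Not || And
q && Not || And
q && q || And
q && q || And && Not
q && q || And && Not && Not
q && q || Not && Not && Not
q && q || s && Not && Not
q && q || s && ! Not && Not
q && q || s && ! s && Not
q && q || s && ! s && ( Or )
q && q || s && ! s && ( And )
q && q || s && ! s && ( Not )
q && q || s && ! s && ( q )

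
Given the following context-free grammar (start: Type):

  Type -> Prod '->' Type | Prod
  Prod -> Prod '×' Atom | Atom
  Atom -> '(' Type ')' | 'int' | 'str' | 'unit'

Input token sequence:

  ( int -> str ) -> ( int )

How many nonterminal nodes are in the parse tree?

[Type [Prod [Atom ( [Type [Prod [Atom int]] -> [Type [Prod [Atom str]]]] )]] -> [Type [Prod [Atom ( [Type [Prod [Atom int]]] )]]]]

15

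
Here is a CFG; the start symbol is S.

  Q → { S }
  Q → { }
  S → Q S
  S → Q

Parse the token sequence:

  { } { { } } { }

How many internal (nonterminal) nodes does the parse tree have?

[S [Q { }] [S [Q { [S [Q { }]] }] [S [Q { }]]]]

8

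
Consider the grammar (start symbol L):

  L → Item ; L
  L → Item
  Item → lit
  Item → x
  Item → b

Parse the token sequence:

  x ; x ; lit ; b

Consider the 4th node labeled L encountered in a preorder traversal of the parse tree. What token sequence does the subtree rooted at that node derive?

[L [Item x] ; [L [Item x] ; [L [Item lit] ; [L [Item b]]]]]

b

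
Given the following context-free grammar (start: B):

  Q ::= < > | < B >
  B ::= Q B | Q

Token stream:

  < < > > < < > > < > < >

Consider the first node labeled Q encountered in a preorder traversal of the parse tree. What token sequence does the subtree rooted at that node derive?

[B [Q < [B [Q < >]] >] [B [Q < [B [Q < >]] >] [B [Q < >] [B [Q < >]]]]]

< < > >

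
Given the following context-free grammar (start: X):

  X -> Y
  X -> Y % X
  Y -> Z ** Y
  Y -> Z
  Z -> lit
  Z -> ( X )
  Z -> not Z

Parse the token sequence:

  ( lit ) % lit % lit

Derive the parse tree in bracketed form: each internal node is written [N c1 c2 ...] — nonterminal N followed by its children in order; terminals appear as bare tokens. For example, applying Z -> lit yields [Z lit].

X
Y % X
Z % X
( X ) % X
( Y ) % X
( Z ) % X
( lit ) % X
( lit ) % Y % X
( lit ) % Z % X
( lit ) % lit % X
( lit ) % lit % Y
( lit ) % lit % Z
( lit ) % lit % lit

[X [Y [Z ( [X [Y [Z lit]]] )]] % [X [Y [Z lit]] % [X [Y [Z lit]]]]]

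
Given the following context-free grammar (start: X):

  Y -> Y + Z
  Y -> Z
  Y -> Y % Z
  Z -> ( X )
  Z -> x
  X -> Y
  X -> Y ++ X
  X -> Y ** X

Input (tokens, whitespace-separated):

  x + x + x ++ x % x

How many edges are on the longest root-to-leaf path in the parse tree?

5

[X [Y [Y [Y [Z x]] + [Z x]] + [Z x]] ++ [X [Y [Y [Z x]] % [Z x]]]]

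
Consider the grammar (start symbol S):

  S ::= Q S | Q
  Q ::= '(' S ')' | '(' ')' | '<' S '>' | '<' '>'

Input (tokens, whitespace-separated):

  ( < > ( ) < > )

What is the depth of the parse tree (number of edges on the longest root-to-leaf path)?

6

[S [Q ( [S [Q < >] [S [Q ( )] [S [Q < >]]]] )]]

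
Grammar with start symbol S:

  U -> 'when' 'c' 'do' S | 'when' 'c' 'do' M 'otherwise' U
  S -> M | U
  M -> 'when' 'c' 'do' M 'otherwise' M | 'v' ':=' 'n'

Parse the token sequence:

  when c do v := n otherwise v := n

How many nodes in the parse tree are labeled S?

1

[S [M when c do [M v := n] otherwise [M v := n]]]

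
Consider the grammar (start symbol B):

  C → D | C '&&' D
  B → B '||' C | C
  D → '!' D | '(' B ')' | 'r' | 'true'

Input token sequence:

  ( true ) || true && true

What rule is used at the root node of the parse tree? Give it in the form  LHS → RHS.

B → B '||' C

[B [B [C [D ( [B [C [D true]]] )]]] || [C [C [D true]] && [D true]]]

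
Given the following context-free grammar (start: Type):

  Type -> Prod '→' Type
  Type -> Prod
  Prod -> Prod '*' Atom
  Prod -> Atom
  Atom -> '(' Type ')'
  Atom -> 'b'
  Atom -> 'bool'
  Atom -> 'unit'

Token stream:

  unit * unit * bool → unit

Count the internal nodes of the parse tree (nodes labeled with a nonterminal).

10

[Type [Prod [Prod [Prod [Atom unit]] * [Atom unit]] * [Atom bool]] → [Type [Prod [Atom unit]]]]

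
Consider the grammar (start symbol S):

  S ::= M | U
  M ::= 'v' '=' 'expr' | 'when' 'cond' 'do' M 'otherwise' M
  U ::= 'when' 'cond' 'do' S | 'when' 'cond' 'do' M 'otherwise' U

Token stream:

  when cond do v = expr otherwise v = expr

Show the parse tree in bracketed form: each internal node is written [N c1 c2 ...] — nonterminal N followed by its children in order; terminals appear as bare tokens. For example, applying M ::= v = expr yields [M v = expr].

S
M
when cond do M otherwise M
when cond do v = expr otherwise M
when cond do v = expr otherwise v = expr

[S [M when cond do [M v = expr] otherwise [M v = expr]]]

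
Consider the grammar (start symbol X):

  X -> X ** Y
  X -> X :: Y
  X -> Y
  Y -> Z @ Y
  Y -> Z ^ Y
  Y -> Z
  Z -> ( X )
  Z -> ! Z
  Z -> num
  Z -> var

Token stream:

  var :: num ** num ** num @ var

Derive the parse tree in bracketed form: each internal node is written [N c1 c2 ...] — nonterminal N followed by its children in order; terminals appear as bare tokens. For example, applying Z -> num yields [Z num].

X
X ** Y
X ** Y ** Y
X :: Y ** Y ** Y
Y :: Y ** Y ** Y
Z :: Y ** Y ** Y
var :: Y ** Y ** Y
var :: Z ** Y ** Y
var :: num ** Y ** Y
var :: num ** Z ** Y
var :: num ** num ** Y
var :: num ** num ** Z @ Y
var :: num ** num ** num @ Y
var :: num ** num ** num @ Z
var :: num ** num ** num @ var

[X [X [X [X [Y [Z var]]] :: [Y [Z num]]] ** [Y [Z num]]] ** [Y [Z num] @ [Y [Z var]]]]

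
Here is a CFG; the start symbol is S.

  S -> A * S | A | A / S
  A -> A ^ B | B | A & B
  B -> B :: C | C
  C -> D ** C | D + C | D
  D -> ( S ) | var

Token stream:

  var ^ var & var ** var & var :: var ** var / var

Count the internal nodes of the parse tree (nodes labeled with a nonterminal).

[S [A [A [A [A [B [C [D var]]]] ^ [B [C [D var]]]] & [B [C [D var] ** [C [D var]]]]] & [B [B [C [D var]]] :: [C [D var] ** [C [D var]]]]] / [S [A [B [C [D var]]]]]]

29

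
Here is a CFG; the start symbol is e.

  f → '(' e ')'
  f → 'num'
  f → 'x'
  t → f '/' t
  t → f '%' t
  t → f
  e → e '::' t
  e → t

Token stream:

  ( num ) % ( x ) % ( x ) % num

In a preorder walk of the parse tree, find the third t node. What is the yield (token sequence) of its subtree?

[e [t [f ( [e [t [f num]]] )] % [t [f ( [e [t [f x]]] )] % [t [f ( [e [t [f x]]] )] % [t [f num]]]]]]

( x ) % ( x ) % num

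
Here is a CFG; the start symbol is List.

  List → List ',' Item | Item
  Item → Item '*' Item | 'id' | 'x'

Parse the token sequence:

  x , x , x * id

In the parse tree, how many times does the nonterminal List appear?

3

[List [List [List [Item x]] , [Item x]] , [Item [Item x] * [Item id]]]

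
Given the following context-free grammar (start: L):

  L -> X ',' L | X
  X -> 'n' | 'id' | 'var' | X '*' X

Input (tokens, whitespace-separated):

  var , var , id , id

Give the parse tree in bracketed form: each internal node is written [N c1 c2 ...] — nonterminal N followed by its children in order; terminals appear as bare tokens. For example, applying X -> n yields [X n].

[L [X var] , [L [X var] , [L [X id] , [L [X id]]]]]

L
X , L
var , L
var , X , L
var , var , L
var , var , X , L
var , var , id , L
var , var , id , X
var , var , id , id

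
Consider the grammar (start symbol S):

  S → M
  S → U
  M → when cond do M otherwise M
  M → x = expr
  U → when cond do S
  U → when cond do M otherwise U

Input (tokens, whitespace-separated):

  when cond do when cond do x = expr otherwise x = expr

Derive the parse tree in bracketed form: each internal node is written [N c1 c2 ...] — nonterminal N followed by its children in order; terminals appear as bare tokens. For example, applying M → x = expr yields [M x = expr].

S
U
when cond do S
when cond do M
when cond do when cond do M otherwise M
when cond do when cond do x = expr otherwise M
when cond do when cond do x = expr otherwise x = expr

[S [U when cond do [S [M when cond do [M x = expr] otherwise [M x = expr]]]]]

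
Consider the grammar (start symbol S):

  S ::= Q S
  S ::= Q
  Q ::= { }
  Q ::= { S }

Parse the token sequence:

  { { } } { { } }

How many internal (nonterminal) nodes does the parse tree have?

8

[S [Q { [S [Q { }]] }] [S [Q { [S [Q { }]] }]]]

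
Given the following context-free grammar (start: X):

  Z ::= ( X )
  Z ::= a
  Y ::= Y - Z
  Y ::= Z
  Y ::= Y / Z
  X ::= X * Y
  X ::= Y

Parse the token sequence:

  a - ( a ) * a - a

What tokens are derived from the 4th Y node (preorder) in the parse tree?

a - a

[X [X [Y [Y [Z a]] - [Z ( [X [Y [Z a]]] )]]] * [Y [Y [Z a]] - [Z a]]]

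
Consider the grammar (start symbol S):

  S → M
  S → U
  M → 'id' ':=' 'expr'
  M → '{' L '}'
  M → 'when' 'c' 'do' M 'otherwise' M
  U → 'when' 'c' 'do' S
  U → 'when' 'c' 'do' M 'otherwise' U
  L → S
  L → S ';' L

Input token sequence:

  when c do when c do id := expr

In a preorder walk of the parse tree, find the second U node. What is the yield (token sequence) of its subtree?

[S [U when c do [S [U when c do [S [M id := expr]]]]]]

when c do id := expr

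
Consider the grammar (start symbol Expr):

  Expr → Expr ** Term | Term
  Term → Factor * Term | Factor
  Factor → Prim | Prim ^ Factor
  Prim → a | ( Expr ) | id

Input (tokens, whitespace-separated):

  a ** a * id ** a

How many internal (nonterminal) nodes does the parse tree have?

[Expr [Expr [Expr [Term [Factor [Prim a]]]] ** [Term [Factor [Prim a]] * [Term [Factor [Prim id]]]]] ** [Term [Factor [Prim a]]]]

15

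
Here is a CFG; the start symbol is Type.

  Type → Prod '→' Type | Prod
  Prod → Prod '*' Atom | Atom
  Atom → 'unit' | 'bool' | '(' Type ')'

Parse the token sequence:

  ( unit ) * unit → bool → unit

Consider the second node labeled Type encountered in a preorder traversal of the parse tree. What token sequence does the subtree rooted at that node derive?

unit

[Type [Prod [Prod [Atom ( [Type [Prod [Atom unit]]] )]] * [Atom unit]] → [Type [Prod [Atom bool]] → [Type [Prod [Atom unit]]]]]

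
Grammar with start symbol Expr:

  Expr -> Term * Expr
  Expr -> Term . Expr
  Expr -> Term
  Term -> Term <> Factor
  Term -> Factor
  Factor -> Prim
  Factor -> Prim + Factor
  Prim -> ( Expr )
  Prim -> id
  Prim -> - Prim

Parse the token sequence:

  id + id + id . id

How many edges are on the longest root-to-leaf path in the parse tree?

6

[Expr [Term [Factor [Prim id] + [Factor [Prim id] + [Factor [Prim id]]]]] . [Expr [Term [Factor [Prim id]]]]]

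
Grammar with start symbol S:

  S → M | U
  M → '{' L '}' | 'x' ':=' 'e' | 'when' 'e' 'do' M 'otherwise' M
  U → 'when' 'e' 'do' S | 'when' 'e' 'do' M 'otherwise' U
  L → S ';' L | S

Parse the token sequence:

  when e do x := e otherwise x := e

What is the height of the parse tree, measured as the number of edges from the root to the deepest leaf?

[S [M when e do [M x := e] otherwise [M x := e]]]

3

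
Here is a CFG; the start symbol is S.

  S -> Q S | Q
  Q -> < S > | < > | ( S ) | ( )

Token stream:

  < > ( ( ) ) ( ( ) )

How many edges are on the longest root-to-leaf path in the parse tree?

[S [Q < >] [S [Q ( [S [Q ( )]] )] [S [Q ( [S [Q ( )]] )]]]]

6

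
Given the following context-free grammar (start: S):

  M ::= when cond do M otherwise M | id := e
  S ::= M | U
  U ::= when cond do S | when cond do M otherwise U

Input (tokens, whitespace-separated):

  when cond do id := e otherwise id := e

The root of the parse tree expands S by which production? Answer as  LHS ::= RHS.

[S [M when cond do [M id := e] otherwise [M id := e]]]

S ::= M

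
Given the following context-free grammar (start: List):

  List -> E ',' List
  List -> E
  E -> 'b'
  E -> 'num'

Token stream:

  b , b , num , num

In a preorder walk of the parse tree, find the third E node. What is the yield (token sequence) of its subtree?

num

[List [E b] , [List [E b] , [List [E num] , [List [E num]]]]]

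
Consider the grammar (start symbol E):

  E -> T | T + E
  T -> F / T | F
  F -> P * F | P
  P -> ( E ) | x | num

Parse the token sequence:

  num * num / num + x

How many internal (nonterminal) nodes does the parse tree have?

[E [T [F [P num] * [F [P num]]] / [T [F [P num]]]] + [E [T [F [P x]]]]]

13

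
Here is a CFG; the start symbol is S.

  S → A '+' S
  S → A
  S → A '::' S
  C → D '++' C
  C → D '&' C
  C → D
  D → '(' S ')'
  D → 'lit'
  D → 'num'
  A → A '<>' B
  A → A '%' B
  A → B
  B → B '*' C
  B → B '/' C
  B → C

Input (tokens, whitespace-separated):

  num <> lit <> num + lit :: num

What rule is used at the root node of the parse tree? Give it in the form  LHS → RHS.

[S [A [A [A [B [C [D num]]]] <> [B [C [D lit]]]] <> [B [C [D num]]]] + [S [A [B [C [D lit]]]] :: [S [A [B [C [D num]]]]]]]

S → A '+' S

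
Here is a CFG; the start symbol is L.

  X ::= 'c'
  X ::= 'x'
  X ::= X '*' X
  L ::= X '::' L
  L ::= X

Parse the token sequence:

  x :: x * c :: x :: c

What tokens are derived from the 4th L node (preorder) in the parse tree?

[L [X x] :: [L [X [X x] * [X c]] :: [L [X x] :: [L [X c]]]]]

c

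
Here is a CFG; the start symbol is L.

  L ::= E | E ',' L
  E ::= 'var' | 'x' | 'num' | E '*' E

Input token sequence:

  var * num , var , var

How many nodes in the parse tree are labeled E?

[L [E [E var] * [E num]] , [L [E var] , [L [E var]]]]

5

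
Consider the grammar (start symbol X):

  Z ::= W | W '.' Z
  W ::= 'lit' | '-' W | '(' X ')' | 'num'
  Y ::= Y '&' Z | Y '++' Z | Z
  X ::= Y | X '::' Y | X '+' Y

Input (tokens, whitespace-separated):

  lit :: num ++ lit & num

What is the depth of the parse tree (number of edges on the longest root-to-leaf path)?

[X [X [Y [Z [W lit]]]] :: [Y [Y [Y [Z [W num]]] ++ [Z [W lit]]] & [Z [W num]]]]

6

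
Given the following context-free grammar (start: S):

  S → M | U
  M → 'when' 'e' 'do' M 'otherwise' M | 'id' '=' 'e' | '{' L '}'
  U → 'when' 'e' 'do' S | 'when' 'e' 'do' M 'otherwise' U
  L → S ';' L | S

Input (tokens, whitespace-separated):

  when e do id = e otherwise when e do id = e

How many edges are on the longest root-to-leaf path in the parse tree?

5

[S [U when e do [M id = e] otherwise [U when e do [S [M id = e]]]]]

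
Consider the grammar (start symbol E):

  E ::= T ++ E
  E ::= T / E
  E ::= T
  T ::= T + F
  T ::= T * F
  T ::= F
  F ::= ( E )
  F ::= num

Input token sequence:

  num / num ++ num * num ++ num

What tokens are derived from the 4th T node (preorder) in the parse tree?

num

[E [T [F num]] / [E [T [F num]] ++ [E [T [T [F num]] * [F num]] ++ [E [T [F num]]]]]]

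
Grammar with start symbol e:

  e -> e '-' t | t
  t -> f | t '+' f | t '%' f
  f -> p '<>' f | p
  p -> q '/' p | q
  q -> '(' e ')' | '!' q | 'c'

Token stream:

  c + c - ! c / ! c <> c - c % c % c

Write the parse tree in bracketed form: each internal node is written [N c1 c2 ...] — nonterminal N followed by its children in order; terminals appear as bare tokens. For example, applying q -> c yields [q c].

[e [e [e [t [t [f [p [q c]]]] + [f [p [q c]]]]] - [t [f [p [q ! [q c]] / [p [q ! [q c]]]] <> [f [p [q c]]]]]] - [t [t [t [f [p [q c]]]] % [f [p [q c]]]] % [f [p [q c]]]]]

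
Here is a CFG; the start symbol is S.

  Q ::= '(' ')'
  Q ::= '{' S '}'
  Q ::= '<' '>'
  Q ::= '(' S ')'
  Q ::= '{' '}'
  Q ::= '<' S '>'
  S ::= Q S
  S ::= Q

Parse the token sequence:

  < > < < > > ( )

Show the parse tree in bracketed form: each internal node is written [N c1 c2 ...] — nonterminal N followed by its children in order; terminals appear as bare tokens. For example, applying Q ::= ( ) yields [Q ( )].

S
Q S
< > S
< > Q S
< > < S > S
< > < Q > S
< > < < > > S
< > < < > > Q
< > < < > > ( )

[S [Q < >] [S [Q < [S [Q < >]] >] [S [Q ( )]]]]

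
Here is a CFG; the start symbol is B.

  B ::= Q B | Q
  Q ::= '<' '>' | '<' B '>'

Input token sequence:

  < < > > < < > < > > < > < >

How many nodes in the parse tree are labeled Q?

[B [Q < [B [Q < >]] >] [B [Q < [B [Q < >] [B [Q < >]]] >] [B [Q < >] [B [Q < >]]]]]

7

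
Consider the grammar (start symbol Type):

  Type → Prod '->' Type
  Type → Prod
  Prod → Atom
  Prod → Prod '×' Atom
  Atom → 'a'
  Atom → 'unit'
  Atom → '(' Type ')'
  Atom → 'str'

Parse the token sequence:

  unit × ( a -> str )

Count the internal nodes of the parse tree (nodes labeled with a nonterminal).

[Type [Prod [Prod [Atom unit]] × [Atom ( [Type [Prod [Atom a]] -> [Type [Prod [Atom str]]]] )]]]

11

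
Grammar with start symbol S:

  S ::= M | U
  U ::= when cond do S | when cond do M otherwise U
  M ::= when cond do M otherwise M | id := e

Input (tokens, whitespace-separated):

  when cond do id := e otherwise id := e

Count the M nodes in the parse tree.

3

[S [M when cond do [M id := e] otherwise [M id := e]]]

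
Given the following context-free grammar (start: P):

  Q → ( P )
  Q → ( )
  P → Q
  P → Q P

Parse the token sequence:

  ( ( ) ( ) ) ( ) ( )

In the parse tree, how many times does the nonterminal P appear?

[P [Q ( [P [Q ( )] [P [Q ( )]]] )] [P [Q ( )] [P [Q ( )]]]]

5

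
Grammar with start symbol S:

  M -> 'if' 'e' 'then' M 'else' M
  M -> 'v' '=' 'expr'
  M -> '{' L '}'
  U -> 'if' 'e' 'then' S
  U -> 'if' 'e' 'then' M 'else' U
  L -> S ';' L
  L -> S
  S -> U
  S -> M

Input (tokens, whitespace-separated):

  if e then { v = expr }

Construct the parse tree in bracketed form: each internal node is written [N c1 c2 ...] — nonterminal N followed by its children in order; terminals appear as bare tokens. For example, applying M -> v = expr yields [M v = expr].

S
U
if e then S
if e then M
if e then { L }
if e then { S }
if e then { M }
if e then { v = expr }

[S [U if e then [S [M { [L [S [M v = expr]]] }]]]]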